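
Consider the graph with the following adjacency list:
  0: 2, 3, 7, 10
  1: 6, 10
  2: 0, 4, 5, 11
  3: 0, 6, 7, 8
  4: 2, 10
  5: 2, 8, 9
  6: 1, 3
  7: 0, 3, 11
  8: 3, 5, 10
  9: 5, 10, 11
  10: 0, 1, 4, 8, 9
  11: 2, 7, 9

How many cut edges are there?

0

The edges on the cycle 10-0-3-6-1-10 are not bridges since each lies on that cycle.
Every edge lies on some cycle, so there are no bridges.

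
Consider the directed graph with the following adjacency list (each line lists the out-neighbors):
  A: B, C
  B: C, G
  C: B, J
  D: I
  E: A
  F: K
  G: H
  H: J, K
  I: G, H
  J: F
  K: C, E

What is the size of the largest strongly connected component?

9

{A, B, C, E, F, G, H, J, K} are all mutually reachable — one SCC of size 9.
{D} is an SCC by itself.
{I} is an SCC by itself.
The largest has 9 vertices.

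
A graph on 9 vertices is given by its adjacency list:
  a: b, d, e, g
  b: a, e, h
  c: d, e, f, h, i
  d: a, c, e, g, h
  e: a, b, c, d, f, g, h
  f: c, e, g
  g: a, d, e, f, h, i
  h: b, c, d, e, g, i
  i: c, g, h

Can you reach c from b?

Yes

From b we can reach a, b, c, d, e, f, g, h, i, which includes c.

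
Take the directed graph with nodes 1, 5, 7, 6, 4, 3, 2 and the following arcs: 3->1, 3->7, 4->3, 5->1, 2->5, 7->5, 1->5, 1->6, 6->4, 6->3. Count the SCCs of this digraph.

{1, 3, 4, 5, 6, 7} are all mutually reachable — one SCC of size 6.
{2} is an SCC by itself.
That gives 2 strongly connected components.

2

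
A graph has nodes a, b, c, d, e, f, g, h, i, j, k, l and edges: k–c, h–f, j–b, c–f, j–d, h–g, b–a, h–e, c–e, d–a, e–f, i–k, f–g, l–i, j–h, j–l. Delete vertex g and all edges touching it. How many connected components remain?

1

With g gone, the remaining components are: {a, b, c, d, e, f, h, i, j, k, l}.
That is 1 component.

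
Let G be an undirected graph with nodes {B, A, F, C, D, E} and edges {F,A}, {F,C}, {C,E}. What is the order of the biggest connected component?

4

D is isolated — a component by itself.
B is isolated — a component by itself.
Starting from A we can reach A, C, E, F. That is one component of size 4.
The largest has 4 vertices.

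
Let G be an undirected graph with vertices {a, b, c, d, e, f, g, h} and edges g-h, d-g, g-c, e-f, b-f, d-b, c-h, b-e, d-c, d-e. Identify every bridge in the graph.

none

The edges on the cycle d-b-f-e-d are not bridges since each lies on that cycle.
Every edge lies on some cycle, so there are no bridges.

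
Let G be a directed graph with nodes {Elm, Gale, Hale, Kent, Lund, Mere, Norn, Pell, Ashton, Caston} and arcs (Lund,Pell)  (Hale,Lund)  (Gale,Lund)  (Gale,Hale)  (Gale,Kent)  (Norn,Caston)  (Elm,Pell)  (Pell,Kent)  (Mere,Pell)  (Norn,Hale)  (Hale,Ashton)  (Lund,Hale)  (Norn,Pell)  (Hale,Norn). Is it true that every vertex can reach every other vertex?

No

There is no directed path from Kent to Hale, so the graph is not strongly connected.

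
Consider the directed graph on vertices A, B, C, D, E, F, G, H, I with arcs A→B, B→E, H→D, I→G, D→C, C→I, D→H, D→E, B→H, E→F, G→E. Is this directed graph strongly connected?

There is no directed path from F to D, so the graph is not strongly connected.

No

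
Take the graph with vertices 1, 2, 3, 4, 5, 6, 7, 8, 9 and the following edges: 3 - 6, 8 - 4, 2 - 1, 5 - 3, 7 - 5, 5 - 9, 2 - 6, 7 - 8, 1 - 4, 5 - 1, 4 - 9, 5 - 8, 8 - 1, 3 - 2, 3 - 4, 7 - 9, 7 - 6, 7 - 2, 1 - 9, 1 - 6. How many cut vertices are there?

0

Removing 1, for instance, still leaves 1 component. No single vertex removal increases the component count — the graph has no articulation points.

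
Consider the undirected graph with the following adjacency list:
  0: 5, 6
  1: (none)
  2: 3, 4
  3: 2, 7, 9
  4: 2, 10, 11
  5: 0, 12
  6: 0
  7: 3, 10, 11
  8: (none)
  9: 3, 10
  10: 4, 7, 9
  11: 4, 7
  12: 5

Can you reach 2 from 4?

Yes

From 4 we can reach 2, 3, 4, 7, 9, 10, 11, which includes 2.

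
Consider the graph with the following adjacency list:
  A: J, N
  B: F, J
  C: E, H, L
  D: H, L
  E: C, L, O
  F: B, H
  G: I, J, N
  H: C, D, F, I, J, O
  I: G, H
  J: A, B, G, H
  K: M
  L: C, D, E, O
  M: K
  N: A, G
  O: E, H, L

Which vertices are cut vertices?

Removing H increases the component count from 2 to 3, so H is a cut vertex.
By contrast removing D leaves 2 components; it is not a cut vertex. No other vertex is a cut vertex either.

H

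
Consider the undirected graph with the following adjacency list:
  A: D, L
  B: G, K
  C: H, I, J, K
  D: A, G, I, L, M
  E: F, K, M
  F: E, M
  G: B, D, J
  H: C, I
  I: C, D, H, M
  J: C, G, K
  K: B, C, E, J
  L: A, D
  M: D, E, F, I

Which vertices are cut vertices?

Removing D increases the component count from 1 to 2, so D is a cut vertex.
By contrast removing I leaves 1 component; it is not a cut vertex. No other vertex is a cut vertex either.

D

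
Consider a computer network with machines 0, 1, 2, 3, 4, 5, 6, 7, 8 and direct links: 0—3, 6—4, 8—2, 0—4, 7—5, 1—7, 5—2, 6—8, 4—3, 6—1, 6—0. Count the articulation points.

1

Removing 6 increases the component count from 1 to 2, so 6 is a cut vertex.
By contrast removing 8 leaves 1 component; it is not a cut vertex. No other vertex is a cut vertex either.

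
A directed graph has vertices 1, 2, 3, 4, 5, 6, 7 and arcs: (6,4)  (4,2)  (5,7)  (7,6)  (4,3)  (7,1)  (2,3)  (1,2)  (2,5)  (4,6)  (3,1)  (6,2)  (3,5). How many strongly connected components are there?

1

{1, 2, 3, 4, 5, 6, 7} are all mutually reachable — one SCC of size 7.
That gives 1 strongly connected component.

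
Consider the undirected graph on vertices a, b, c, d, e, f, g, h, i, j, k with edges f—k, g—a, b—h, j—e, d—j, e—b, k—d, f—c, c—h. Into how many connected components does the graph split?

i is isolated — a component by itself.
Starting from a we can reach a, g. That is one component of size 2.
Starting from b we can reach b, c, d, e, f, h, j, k. That is one component of size 8.
Total: 3 components.

3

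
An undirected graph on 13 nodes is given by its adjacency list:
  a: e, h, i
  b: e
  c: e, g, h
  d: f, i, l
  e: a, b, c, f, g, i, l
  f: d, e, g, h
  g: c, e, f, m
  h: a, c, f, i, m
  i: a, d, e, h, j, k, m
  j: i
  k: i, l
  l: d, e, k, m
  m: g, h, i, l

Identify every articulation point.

e, i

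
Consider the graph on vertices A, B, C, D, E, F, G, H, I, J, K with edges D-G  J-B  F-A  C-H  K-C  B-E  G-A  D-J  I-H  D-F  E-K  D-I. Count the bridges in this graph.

0

The edges on the cycle D-J-B-E-K-C-H-I-D are not bridges since each lies on that cycle.
Every edge lies on some cycle, so there are no bridges.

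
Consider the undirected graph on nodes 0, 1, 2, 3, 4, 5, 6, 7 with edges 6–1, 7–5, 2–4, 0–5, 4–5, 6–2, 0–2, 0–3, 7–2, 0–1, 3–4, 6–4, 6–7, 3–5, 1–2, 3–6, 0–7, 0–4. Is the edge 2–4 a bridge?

No

After removing 2–4, the path 2-0-4 still connects them, so the edge is not a bridge.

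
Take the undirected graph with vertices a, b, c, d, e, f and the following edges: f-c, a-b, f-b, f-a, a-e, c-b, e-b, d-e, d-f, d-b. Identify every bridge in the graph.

none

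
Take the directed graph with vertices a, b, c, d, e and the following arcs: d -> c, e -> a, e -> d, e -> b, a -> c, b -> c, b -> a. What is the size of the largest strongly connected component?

1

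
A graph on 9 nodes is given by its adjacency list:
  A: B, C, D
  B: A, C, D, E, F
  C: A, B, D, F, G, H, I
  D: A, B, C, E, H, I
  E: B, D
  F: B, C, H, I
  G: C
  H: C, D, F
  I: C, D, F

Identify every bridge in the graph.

C-G

The edges on the cycle C-H-F-C are not bridges since each lies on that cycle.
But removing G-C disconnects G from C — this is a bridge.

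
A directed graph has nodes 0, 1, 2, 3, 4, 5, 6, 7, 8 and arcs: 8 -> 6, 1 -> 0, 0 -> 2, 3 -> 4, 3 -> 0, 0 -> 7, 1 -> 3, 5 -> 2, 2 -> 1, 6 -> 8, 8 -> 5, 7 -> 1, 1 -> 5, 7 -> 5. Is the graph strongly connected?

No

There is no directed path from 4 to 6, so the graph is not strongly connected.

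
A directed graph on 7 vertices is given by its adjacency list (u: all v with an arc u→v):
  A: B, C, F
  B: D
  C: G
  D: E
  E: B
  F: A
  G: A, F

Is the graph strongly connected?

No

There is no directed path from D to C, so the graph is not strongly connected.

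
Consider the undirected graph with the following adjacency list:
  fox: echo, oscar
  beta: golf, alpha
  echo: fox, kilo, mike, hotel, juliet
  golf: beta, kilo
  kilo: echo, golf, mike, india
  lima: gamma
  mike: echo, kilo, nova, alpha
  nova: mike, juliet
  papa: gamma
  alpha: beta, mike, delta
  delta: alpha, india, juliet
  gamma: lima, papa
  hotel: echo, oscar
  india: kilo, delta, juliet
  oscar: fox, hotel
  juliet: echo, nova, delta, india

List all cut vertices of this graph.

echo, gamma

Removing echo increases the component count from 2 to 3, so echo is a cut vertex.
Removing gamma increases the component count from 2 to 3, so gamma is a cut vertex.
By contrast removing mike leaves 2 components; it is not a cut vertex. No other vertex is a cut vertex either.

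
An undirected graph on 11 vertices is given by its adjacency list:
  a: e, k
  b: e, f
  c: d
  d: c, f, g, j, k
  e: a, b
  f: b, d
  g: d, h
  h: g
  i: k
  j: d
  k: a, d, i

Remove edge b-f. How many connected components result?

1

b and f are still connected via b-e-a-k-d-f, so the component count stays at 1.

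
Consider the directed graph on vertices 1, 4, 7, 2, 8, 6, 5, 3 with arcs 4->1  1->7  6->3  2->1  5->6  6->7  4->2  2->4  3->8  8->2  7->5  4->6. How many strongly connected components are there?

{1, 2, 3, 4, 5, 6, 7, 8} are all mutually reachable — one SCC of size 8.
That gives 1 strongly connected component.

1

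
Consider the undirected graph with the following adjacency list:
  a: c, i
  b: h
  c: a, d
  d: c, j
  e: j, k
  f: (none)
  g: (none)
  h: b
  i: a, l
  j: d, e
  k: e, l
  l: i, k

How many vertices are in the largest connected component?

8

f is isolated — a component by itself.
g is isolated — a component by itself.
Starting from b we can reach b, h. That is one component of size 2.
Starting from a we can reach a, c, d, e, i, j, k, l. That is one component of size 8.
The largest has 8 vertices.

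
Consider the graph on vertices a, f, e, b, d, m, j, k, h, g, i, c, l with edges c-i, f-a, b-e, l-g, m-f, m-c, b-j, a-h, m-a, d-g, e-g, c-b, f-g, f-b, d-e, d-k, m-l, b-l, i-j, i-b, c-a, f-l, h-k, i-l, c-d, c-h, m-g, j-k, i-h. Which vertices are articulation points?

none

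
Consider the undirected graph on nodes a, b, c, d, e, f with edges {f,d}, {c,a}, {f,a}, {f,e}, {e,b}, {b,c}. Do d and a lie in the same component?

From d we can reach a, b, c, d, e, f, which includes a.

Yes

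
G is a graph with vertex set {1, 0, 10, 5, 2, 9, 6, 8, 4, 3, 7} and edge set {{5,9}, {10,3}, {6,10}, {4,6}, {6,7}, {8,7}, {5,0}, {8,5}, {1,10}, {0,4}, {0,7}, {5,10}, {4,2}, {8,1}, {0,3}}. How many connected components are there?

Starting from 0 we can reach 0, 1, 2, 3, 4, 5, 6, 7, 8, 9, 10. That is one component of size 11.
Total: 1 component.

1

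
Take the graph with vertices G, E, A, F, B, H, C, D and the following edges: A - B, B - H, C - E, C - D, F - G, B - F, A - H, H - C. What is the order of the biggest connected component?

Starting from A we can reach A, B, C, D, E, F, G, H. That is one component of size 8.
The largest has 8 vertices.

8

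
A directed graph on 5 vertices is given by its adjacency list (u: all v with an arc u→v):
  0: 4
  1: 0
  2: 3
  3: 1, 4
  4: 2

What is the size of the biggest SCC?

5

{0, 1, 2, 3, 4} are all mutually reachable — one SCC of size 5.
The largest has 5 vertices.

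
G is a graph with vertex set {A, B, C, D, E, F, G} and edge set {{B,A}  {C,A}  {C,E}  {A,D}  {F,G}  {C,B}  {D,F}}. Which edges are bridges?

A-D, C-E, D-F, F-G

The edges on the cycle C-B-A-C are not bridges since each lies on that cycle.
But removing F-G disconnects F from G; removing A-D disconnects A from D; removing D-F disconnects D from F; removing C-E disconnects C from E — these are bridges.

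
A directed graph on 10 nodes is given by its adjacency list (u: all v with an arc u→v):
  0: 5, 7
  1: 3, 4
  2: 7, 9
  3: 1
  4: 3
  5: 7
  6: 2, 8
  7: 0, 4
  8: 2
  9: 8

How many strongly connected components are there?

{0, 5, 7} are all mutually reachable — one SCC of size 3.
{2, 8, 9} are all mutually reachable — one SCC of size 3.
{1, 3, 4} are all mutually reachable — one SCC of size 3.
{6} is an SCC by itself.
That gives 4 strongly connected components.

4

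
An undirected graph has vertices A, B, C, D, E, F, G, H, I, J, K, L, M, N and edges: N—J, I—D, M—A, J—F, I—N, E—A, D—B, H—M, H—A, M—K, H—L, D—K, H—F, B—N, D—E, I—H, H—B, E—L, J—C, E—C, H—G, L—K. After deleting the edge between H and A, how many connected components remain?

H and A are still connected via H-M-A, so the component count stays at 1.

1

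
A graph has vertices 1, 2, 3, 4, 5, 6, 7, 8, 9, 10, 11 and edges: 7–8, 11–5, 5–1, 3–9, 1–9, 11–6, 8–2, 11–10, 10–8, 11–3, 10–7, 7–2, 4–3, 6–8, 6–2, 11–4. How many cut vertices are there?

Removing 11 increases the component count from 1 to 2, so 11 is a cut vertex.
By contrast removing 2 leaves 1 component; it is not a cut vertex. No other vertex is a cut vertex either.

1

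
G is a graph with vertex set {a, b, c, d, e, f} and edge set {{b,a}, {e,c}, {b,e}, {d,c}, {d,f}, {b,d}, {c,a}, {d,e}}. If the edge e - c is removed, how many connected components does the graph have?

1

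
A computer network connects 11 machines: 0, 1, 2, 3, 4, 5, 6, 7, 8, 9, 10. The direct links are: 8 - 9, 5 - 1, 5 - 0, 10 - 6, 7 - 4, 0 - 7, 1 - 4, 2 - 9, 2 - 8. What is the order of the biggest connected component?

5

3 is isolated — a component by itself.
Starting from 6 we can reach 6, 10. That is one component of size 2.
Starting from 2 we can reach 2, 8, 9. That is one component of size 3.
Starting from 0 we can reach 0, 1, 4, 5, 7. That is one component of size 5.
The largest has 5 vertices.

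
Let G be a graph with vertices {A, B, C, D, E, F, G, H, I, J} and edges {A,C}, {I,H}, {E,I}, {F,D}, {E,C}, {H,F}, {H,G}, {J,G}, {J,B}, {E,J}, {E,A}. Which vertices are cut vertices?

E, F, H, J

Removing E increases the component count from 1 to 2, so E is a cut vertex.
Removing F increases the component count from 1 to 2, so F is a cut vertex.
Removing H increases the component count from 1 to 2, so H is a cut vertex.
Likewise J is a cut vertex.
By contrast removing I leaves 1 component; it is not a cut vertex. No other vertex is a cut vertex either.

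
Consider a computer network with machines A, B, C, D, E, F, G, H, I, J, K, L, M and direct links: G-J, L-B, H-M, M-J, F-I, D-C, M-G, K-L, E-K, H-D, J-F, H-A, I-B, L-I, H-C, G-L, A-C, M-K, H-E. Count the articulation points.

1

Removing H increases the component count from 1 to 2, so H is a cut vertex.
By contrast removing A leaves 1 component; it is not a cut vertex. No other vertex is a cut vertex either.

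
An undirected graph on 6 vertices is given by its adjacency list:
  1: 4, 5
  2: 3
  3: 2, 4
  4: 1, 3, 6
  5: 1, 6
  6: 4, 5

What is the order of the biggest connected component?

6

Starting from 1 we can reach 1, 2, 3, 4, 5, 6. That is one component of size 6.
The largest has 6 vertices.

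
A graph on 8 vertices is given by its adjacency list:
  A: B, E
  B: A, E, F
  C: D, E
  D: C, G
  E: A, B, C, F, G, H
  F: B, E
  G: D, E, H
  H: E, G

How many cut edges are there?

The edges on the cycle E-F-B-E are not bridges since each lies on that cycle.
Every edge lies on some cycle, so there are no bridges.

0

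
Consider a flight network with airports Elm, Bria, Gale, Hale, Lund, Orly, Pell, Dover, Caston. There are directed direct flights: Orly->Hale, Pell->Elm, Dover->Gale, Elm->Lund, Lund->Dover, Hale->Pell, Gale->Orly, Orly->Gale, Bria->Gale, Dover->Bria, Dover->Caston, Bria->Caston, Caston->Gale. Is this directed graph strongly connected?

Yes

From Hale we can reach every vertex (Elm, Bria, Gale, Hale, Lund, Orly, Pell, Dover, Caston), and every vertex can reach Hale (Elm, Bria, Gale, Hale, Lund, Orly, Pell, Dover, Caston). So the whole graph is one strongly connected component.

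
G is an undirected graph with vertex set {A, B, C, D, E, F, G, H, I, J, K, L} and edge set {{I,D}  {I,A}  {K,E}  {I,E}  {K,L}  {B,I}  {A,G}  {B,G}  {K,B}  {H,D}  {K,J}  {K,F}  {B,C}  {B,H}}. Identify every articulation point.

Removing B increases the component count from 1 to 2, so B is a cut vertex.
Removing K increases the component count from 1 to 4, so K is a cut vertex.
By contrast removing H leaves 1 component; it is not a cut vertex. No other vertex is a cut vertex either.

B, K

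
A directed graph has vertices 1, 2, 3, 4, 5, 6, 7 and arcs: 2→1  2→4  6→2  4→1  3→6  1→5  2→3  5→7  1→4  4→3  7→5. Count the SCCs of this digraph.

{1, 2, 3, 4, 6} are all mutually reachable — one SCC of size 5.
{5, 7} are all mutually reachable — one SCC of size 2.
That gives 2 strongly connected components.

2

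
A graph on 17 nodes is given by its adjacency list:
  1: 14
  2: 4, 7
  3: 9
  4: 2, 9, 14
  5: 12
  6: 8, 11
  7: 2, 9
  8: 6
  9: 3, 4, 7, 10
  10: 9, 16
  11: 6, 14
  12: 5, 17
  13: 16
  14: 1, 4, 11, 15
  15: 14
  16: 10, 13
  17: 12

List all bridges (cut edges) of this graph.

1-14, 10-16, 10-9, 11-14, 11-6, 12-17, 12-5, 13-16, 14-15, 14-4, 3-9, 6-8

The edges on the cycle 9-4-2-7-9 are not bridges since each lies on that cycle.
But removing 10-16 disconnects 10 from 16; removing 6-8 disconnects 6 from 8; removing 15-14 disconnects 15 from 14; removing 9-10 disconnects 9 from 10 — these are bridges.
In total 12 edges are bridges.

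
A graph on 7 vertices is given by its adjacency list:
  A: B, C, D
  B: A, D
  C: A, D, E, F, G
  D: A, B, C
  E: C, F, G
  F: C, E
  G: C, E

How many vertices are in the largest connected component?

Starting from A we can reach A, B, C, D, E, F, G. That is one component of size 7.
The largest has 7 vertices.

7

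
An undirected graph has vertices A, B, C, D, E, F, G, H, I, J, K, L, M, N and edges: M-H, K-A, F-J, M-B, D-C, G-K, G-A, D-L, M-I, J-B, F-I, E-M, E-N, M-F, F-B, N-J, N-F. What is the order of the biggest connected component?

8

Starting from C we can reach C, D, L. That is one component of size 3.
Starting from A we can reach A, G, K. That is one component of size 3.
Starting from B we can reach B, E, F, H, I, J, M, N. That is one component of size 8.
The largest has 8 vertices.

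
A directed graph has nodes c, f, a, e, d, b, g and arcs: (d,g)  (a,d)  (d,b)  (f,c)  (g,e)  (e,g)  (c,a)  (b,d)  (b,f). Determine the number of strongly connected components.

2

{a, b, c, d, f} are all mutually reachable — one SCC of size 5.
{e, g} are all mutually reachable — one SCC of size 2.
That gives 2 strongly connected components.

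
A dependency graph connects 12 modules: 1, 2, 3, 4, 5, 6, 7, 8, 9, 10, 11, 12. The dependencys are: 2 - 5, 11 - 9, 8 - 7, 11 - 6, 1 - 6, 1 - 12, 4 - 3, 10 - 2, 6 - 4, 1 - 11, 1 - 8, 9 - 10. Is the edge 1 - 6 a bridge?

After removing 1 - 6, the path 1-11-6 still connects them, so the edge is not a bridge.

No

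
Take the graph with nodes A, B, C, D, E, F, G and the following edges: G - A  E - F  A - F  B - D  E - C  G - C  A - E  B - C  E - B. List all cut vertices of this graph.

B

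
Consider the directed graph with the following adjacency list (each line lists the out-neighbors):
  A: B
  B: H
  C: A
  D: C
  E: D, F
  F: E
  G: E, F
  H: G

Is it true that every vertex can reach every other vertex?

From C we can reach every vertex (A, B, C, D, E, F, G, H), and every vertex can reach C (A, B, C, D, E, F, G, H). So the whole graph is one strongly connected component.

Yes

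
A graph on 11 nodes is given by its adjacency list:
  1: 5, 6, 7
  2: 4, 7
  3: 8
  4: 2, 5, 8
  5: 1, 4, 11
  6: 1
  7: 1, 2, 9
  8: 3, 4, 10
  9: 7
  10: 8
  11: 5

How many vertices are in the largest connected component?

11

Starting from 1 we can reach 1, 2, 3, 4, 5, 6, 7, 8, 9, 10, 11. That is one component of size 11.
The largest has 11 vertices.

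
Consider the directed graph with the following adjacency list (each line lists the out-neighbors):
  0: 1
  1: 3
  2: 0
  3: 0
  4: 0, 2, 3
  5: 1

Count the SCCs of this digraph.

4

{0, 1, 3} are all mutually reachable — one SCC of size 3.
{4} is an SCC by itself.
{2} is an SCC by itself.
{5} is an SCC by itself.
That gives 4 strongly connected components.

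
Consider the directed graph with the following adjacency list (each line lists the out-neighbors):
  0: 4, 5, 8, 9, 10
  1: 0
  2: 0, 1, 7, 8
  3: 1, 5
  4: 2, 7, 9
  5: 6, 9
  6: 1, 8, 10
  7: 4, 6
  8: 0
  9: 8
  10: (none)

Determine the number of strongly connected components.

{0, 1, 2, 4, 5, 6, 7, 8, 9} are all mutually reachable — one SCC of size 9.
{10} is an SCC by itself.
{3} is an SCC by itself.
That gives 3 strongly connected components.

3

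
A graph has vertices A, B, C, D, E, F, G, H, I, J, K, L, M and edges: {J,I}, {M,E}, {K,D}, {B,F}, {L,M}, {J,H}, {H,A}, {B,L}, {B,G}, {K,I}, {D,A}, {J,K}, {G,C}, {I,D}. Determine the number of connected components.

2

Starting from A we can reach A, D, H, I, J, K. That is one component of size 6.
Starting from B we can reach B, C, E, F, G, L, M. That is one component of size 7.
Total: 2 components.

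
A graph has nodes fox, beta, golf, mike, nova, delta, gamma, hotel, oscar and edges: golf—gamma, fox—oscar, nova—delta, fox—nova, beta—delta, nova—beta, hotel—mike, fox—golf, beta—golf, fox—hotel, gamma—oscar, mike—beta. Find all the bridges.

none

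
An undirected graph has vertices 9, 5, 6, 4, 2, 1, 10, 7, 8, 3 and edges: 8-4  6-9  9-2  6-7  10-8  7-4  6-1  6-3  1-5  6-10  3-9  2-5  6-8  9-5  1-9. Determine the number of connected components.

Starting from 1 we can reach 1, 2, 3, 4, 5, 6, 7, 8, 9, 10. That is one component of size 10.
Total: 1 component.

1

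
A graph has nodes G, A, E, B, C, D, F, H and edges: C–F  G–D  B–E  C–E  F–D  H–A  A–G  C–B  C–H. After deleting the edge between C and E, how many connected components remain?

1

C and E are still connected via C-B-E, so the component count stays at 1.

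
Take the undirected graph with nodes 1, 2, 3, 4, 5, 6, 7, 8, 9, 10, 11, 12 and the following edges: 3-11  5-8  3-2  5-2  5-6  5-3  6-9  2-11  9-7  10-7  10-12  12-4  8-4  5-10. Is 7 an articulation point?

Deleting 7 leaves 2 components (was 2), so 7 is not a cut vertex.

No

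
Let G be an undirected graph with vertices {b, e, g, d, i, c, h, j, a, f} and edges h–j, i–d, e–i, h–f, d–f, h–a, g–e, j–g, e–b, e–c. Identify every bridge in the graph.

The edges on the cycle h-j-g-e-i-d-f-h are not bridges since each lies on that cycle.
But removing b–e disconnects b from e; removing e–c disconnects e from c; removing h–a disconnects h from a — these are bridges.

a-h, b-e, c-e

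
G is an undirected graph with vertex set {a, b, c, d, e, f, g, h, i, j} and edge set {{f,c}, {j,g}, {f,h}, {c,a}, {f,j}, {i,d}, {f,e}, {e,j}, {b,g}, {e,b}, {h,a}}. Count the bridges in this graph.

1

The edges on the cycle f-c-a-h-f are not bridges since each lies on that cycle.
But removing i–d disconnects i from d — this is a bridge.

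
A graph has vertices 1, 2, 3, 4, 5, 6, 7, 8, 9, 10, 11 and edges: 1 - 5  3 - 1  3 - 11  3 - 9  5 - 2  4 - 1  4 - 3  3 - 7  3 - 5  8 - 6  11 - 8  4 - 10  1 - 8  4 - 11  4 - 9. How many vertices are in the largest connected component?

Starting from 1 we can reach 1, 2, 3, 4, 5, 6, 7, 8, 9, 10, 11. That is one component of size 11.
The largest has 11 vertices.

11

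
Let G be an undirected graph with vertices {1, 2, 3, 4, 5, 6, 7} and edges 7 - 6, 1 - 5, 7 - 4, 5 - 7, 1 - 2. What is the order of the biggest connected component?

6

3 is isolated — a component by itself.
Starting from 1 we can reach 1, 2, 4, 5, 6, 7. That is one component of size 6.
The largest has 6 vertices.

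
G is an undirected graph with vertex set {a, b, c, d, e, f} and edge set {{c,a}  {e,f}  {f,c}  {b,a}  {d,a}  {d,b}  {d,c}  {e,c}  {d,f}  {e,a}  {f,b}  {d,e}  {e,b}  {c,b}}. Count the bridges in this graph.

0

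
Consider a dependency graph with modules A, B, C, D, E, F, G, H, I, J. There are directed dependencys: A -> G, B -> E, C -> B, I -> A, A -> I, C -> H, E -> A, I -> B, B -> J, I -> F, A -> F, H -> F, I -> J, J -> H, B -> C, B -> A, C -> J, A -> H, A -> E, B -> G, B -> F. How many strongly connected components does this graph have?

6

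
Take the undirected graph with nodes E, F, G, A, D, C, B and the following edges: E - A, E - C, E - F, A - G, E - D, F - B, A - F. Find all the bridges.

The edges on the cycle E-A-F-E are not bridges since each lies on that cycle.
But removing E - D disconnects E from D; removing B - F disconnects B from F; removing E - C disconnects E from C; removing A - G disconnects A from G — these are bridges.

A-G, B-F, C-E, D-E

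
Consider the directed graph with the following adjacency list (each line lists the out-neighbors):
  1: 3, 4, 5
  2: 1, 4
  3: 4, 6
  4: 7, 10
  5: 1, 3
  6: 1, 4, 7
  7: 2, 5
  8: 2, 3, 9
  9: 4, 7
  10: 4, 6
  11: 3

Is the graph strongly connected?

There is no directed path from 11 to 9, so the graph is not strongly connected.

No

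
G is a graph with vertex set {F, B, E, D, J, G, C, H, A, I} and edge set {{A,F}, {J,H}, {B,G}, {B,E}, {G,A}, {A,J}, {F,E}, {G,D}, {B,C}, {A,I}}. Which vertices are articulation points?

A, B, G, J

Removing A increases the component count from 1 to 3, so A is a cut vertex.
Removing B increases the component count from 1 to 2, so B is a cut vertex.
Removing G increases the component count from 1 to 2, so G is a cut vertex.
Likewise J is a cut vertex.
By contrast removing F leaves 1 component; it is not a cut vertex. No other vertex is a cut vertex either.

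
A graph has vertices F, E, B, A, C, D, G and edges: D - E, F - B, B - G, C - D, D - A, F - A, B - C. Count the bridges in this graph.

The edges on the cycle F-B-C-D-A-F are not bridges since each lies on that cycle.
But removing B - G disconnects B from G; removing D - E disconnects D from E — these are bridges.
That makes 2 bridges.

2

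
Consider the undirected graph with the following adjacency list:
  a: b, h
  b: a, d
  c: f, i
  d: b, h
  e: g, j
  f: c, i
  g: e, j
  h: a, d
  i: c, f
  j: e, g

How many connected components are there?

Starting from e we can reach e, g, j. That is one component of size 3.
Starting from c we can reach c, f, i. That is one component of size 3.
Starting from a we can reach a, b, d, h. That is one component of size 4.
Total: 3 components.

3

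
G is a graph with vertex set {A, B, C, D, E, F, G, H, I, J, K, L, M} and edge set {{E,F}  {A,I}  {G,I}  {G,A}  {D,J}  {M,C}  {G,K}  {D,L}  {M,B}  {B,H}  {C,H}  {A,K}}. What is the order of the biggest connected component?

4

Starting from E we can reach E, F. That is one component of size 2.
Starting from D we can reach D, J, L. That is one component of size 3.
Starting from B we can reach B, C, H, M. That is one component of size 4.
Starting from A we can reach A, G, I, K. That is one component of size 4.
The largest has 4 vertices.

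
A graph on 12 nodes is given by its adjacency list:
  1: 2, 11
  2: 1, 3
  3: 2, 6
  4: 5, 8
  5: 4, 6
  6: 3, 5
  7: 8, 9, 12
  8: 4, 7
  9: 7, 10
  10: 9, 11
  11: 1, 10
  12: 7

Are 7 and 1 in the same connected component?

From 7 we can reach 1, 2, 3, 4, 5, 6, 7, 8, 9, 10, 11, 12, which includes 1.

Yes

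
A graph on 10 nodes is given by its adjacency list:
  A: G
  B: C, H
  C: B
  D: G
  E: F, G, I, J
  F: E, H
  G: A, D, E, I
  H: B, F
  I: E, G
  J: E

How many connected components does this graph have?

Starting from A we can reach A, B, C, D, E, F, G, H, I, J. That is one component of size 10.
Total: 1 component.

1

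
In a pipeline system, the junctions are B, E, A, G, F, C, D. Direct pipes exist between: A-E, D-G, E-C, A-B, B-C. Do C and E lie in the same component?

Yes

From C we can reach A, B, C, E, which includes E.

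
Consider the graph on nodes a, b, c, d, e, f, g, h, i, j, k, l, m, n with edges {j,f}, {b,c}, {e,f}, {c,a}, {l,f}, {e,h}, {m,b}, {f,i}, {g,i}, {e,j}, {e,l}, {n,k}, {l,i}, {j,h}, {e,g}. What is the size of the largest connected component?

d is isolated — a component by itself.
Starting from k we can reach k, n. That is one component of size 2.
Starting from a we can reach a, b, c, m. That is one component of size 4.
Starting from e we can reach e, f, g, h, i, j, l. That is one component of size 7.
The largest has 7 vertices.

7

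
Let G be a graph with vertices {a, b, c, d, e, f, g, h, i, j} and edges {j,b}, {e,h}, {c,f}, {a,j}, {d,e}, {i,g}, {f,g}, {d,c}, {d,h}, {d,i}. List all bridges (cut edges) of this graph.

a-j, b-j

The edges on the cycle d-e-h-d are not bridges since each lies on that cycle.
But removing j-b disconnects j from b; removing j-a disconnects j from a — these are bridges.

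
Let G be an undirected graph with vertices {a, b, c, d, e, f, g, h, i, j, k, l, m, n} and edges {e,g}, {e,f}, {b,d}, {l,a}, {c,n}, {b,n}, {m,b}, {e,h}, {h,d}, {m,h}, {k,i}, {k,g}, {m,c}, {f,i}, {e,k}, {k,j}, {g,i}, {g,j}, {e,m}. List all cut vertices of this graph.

Removing e increases the component count from 2 to 3, so e is a cut vertex.
By contrast removing h leaves 2 components; it is not a cut vertex. No other vertex is a cut vertex either.

e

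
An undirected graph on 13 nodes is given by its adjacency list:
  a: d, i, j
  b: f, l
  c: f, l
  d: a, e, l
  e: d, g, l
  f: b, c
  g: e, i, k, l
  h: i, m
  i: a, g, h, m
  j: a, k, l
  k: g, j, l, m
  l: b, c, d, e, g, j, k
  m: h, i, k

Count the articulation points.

Removing l increases the component count from 1 to 2, so l is a cut vertex.
By contrast removing e leaves 1 component; it is not a cut vertex. No other vertex is a cut vertex either.

1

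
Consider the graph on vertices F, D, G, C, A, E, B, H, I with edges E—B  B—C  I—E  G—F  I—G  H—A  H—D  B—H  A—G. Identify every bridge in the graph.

B-C, D-H, F-G

The edges on the cycle I-E-B-H-A-G-I are not bridges since each lies on that cycle.
But removing F—G disconnects F from G; removing H—D disconnects H from D; removing B—C disconnects B from C — these are bridges.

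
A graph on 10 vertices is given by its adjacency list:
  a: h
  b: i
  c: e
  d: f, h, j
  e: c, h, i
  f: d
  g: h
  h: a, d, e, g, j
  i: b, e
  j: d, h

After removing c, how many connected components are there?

1

With c gone, the remaining components are: {a, b, d, e, f, g, h, i, j}.
That is 1 component.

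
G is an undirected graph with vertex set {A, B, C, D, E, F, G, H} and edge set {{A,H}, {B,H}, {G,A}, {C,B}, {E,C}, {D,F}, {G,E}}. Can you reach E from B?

Yes

From B we can reach A, B, C, E, G, H, which includes E.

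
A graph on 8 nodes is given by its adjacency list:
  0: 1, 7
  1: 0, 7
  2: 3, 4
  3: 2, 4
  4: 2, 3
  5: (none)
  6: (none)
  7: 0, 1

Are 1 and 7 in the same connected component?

From 1 we can reach 0, 1, 7, which includes 7.

Yes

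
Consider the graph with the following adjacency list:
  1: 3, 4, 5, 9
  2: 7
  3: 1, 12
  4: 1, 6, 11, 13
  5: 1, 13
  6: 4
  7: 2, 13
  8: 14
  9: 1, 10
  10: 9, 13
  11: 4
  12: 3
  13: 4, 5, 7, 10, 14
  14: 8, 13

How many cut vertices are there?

6

Removing 1 increases the component count from 1 to 2, so 1 is a cut vertex.
Removing 3 increases the component count from 1 to 2, so 3 is a cut vertex.
Removing 4 increases the component count from 1 to 3, so 4 is a cut vertex.
Likewise 7, 13, 14 are cut vertices.
By contrast removing 10 leaves 1 component; it is not a cut vertex. No other vertex is a cut vertex either.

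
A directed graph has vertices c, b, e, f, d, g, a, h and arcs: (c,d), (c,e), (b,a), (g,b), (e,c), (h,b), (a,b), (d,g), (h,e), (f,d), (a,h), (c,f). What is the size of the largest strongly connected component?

8

{a, b, c, d, e, f, g, h} are all mutually reachable — one SCC of size 8.
The largest has 8 vertices.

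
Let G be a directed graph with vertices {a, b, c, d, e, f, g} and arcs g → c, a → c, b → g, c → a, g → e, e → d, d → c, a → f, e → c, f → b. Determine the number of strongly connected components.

1

{a, b, c, d, e, f, g} are all mutually reachable — one SCC of size 7.
That gives 1 strongly connected component.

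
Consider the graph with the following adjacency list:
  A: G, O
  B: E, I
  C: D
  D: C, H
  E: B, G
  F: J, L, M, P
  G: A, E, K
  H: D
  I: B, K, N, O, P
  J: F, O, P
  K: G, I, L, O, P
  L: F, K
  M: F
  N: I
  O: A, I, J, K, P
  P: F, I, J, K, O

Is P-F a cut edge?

After removing P-F, the path P-J-F still connects them, so the edge is not a bridge.

No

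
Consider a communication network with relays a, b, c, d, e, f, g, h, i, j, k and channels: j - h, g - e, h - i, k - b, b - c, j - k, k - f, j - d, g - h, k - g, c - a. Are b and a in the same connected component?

Yes

From b we can reach a, b, c, d, e, f, g, h, i, j, k, which includes a.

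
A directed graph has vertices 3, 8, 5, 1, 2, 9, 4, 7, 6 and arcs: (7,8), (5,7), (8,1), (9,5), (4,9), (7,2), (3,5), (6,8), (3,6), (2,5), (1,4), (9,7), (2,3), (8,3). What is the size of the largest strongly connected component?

9

{1, 2, 3, 4, 5, 6, 7, 8, 9} are all mutually reachable — one SCC of size 9.
The largest has 9 vertices.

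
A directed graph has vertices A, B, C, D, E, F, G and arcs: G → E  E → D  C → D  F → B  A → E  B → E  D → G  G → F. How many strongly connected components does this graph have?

3

{B, D, E, F, G} are all mutually reachable — one SCC of size 5.
{A} is an SCC by itself.
{C} is an SCC by itself.
That gives 3 strongly connected components.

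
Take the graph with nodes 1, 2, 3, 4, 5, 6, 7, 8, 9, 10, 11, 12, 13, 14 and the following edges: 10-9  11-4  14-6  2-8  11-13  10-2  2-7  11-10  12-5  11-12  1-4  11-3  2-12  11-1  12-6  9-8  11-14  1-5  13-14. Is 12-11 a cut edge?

No

After removing 12-11, the path 12-2-10-11 still connects them, so the edge is not a bridge.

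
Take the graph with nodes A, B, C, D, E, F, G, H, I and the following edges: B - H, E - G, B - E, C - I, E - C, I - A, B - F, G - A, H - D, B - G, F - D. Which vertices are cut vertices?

B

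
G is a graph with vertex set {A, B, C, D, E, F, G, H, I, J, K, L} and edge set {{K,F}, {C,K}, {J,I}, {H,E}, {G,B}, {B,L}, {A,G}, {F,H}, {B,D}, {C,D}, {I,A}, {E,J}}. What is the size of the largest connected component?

12

Starting from A we can reach A, B, C, D, E, F, G, H, I, J, K, L. That is one component of size 12.
The largest has 12 vertices.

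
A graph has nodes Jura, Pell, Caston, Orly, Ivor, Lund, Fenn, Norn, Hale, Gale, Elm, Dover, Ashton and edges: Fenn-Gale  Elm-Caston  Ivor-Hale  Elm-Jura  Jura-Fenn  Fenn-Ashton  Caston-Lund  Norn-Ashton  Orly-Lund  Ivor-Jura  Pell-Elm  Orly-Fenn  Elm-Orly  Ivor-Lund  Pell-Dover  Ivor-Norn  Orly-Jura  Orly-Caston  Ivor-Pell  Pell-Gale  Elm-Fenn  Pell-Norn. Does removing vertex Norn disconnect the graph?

No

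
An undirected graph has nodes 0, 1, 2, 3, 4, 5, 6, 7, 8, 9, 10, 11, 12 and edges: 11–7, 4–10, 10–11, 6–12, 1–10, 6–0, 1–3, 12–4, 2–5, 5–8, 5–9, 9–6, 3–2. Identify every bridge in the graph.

The edges on the cycle 1-3-2-5-9-6-12-4-10-1 are not bridges since each lies on that cycle.
But removing 10–11 disconnects 10 from 11; removing 5–8 disconnects 5 from 8; removing 0–6 disconnects 0 from 6; removing 11–7 disconnects 11 from 7 — these are bridges.

0-6, 10-11, 11-7, 5-8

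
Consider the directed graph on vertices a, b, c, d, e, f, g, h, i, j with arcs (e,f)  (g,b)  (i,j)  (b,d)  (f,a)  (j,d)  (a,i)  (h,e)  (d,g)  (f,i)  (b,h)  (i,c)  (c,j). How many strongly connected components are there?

1

{a, b, c, d, e, f, g, h, i, j} are all mutually reachable — one SCC of size 10.
That gives 1 strongly connected component.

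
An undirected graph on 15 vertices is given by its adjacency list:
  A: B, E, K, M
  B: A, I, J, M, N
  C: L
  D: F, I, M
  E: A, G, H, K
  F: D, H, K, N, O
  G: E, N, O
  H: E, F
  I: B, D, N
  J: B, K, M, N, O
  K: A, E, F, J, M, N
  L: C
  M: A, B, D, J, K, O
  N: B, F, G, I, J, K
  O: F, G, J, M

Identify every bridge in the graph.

The edges on the cycle K-F-D-I-B-M-K are not bridges since each lies on that cycle.
But removing L-C disconnects L from C — this is a bridge.

C-L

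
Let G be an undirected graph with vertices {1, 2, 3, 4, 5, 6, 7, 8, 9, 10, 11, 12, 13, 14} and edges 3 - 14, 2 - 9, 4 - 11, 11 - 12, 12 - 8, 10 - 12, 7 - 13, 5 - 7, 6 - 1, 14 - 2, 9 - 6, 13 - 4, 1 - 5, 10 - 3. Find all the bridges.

12-8

The edges on the cycle 10-3-14-2-9-6-1-5-7-13-4-11-12-10 are not bridges since each lies on that cycle.
But removing 12 - 8 disconnects 12 from 8 — this is a bridge.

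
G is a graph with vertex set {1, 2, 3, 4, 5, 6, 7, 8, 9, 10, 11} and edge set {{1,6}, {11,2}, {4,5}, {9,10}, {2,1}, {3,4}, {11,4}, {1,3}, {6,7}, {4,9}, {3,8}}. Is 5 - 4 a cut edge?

Removing 5 - 4 leaves no path between 5 and 4: the component count goes from 1 to 2. So it is a bridge.

Yes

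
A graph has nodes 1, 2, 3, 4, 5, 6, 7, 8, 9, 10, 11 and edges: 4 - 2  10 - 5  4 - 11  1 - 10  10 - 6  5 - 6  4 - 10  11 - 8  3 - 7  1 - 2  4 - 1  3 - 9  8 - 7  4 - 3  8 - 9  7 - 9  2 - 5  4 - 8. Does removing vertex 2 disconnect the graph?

Deleting 2 leaves 1 component (was 1) (its neighbors 1, 4, 5 remain connected to each other), so 2 is not a cut vertex.

No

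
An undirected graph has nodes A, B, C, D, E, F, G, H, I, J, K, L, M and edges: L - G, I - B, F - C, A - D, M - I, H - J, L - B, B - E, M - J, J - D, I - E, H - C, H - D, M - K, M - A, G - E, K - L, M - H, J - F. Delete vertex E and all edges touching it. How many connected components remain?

1

With E gone, the remaining components are: {A, B, C, D, F, G, H, I, J, K, L, M}.
That is 1 component.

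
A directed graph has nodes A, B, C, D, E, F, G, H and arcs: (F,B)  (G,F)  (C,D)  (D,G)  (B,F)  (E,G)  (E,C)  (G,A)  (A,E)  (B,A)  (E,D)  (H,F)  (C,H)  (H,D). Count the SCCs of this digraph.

{A, B, C, D, E, F, G, H} are all mutually reachable — one SCC of size 8.
That gives 1 strongly connected component.

1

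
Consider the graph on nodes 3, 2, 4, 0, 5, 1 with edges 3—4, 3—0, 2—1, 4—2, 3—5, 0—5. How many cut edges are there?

The edges on the cycle 3-0-5-3 are not bridges since each lies on that cycle.
But removing 4—2 disconnects 4 from 2; removing 2—1 disconnects 2 from 1; removing 3—4 disconnects 3 from 4 — these are bridges.
That makes 3 bridges.

3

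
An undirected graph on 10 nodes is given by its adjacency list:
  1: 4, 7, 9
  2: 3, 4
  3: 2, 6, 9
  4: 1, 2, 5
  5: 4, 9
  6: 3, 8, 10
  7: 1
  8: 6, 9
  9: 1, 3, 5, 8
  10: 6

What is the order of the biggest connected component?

10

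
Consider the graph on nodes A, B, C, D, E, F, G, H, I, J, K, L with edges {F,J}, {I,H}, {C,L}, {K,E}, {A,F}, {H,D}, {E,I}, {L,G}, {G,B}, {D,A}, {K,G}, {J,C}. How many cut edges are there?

The edges on the cycle K-E-I-H-D-A-F-J-C-L-G-K are not bridges since each lies on that cycle.
But removing G—B disconnects G from B — this is a bridge.

1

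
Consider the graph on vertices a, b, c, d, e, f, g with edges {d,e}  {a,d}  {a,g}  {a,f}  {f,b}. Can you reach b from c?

No

The component containing c is {c}, and b is not in it.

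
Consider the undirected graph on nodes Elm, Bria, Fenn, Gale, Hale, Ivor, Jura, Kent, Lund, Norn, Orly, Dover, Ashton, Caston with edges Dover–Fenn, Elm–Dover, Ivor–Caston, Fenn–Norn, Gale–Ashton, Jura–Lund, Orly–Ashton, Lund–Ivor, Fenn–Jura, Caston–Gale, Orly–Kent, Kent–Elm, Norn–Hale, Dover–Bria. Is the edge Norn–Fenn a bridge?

Yes

Removing Norn–Fenn leaves no path between Norn and Fenn: the component count goes from 1 to 2. So it is a bridge.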